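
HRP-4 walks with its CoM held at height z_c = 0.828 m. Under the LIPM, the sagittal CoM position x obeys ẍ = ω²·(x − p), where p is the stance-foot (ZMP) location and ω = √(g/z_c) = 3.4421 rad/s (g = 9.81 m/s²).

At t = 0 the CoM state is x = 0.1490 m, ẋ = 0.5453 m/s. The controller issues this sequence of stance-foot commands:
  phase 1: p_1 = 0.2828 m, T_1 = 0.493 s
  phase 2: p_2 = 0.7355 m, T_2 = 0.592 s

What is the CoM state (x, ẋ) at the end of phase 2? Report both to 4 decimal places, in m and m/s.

x = -0.5188, ẋ = -4.0904

phase 1: p=0.2828, T=0.493, ωT=1.696955, cosh=2.820273, sinh=2.637033; start (x,ẋ)=(0.149000, 0.545300) → end (x,ẋ)=(0.323208, 0.323402)
phase 2: p=0.7355, T=0.592, ωT=2.037723, cosh=3.901722, sinh=3.771397; start (x,ẋ)=(0.323208, 0.323402) → end (x,ẋ)=(-0.518808, -4.090354)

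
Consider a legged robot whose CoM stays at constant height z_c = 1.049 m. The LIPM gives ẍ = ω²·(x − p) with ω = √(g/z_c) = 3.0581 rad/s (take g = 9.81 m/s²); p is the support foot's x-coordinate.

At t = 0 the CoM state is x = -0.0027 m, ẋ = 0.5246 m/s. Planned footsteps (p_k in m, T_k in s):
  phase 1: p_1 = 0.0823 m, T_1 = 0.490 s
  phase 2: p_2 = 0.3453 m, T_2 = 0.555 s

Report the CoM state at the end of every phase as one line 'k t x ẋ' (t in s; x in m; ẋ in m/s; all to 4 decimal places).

1 0.4900 0.2473 0.6798
2 1.0450 0.6552 1.1270

phase 1: p=0.0823, T=0.490, ωT=1.498469, cosh=2.349152, sinh=2.125680; start (x,ẋ)=(-0.002700, 0.524600) → end (x,ẋ)=(0.247271, 0.679819)
phase 2: p=0.3453, T=0.555, ωT=1.697246, cosh=2.821039, sinh=2.637851; start (x,ẋ)=(0.247271, 0.679819) → end (x,ẋ)=(0.655153, 1.127012)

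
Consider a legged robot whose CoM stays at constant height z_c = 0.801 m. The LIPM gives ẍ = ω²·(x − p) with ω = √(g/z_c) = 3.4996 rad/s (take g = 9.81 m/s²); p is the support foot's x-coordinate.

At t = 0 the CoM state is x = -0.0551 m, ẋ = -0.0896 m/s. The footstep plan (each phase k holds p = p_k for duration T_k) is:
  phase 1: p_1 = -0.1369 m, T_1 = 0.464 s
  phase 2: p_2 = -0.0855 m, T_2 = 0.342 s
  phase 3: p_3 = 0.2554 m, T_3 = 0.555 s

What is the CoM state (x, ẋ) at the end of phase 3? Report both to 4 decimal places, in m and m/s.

x = 1.7383, ẋ = 5.3653

phase 1: p=-0.1369, T=0.464, ωT=1.623814, cosh=2.634773, sinh=2.437628; start (x,ẋ)=(-0.055100, -0.089600) → end (x,ẋ)=(0.016214, 0.461737)
phase 2: p=-0.0855, T=0.342, ωT=1.196863, cosh=1.805930, sinh=1.503789; start (x,ẋ)=(0.016214, 0.461737) → end (x,ẋ)=(0.296598, 1.369152)
phase 3: p=0.2554, T=0.555, ωT=1.942278, cosh=3.558999, sinh=3.415622; start (x,ẋ)=(0.296598, 1.369152) → end (x,ẋ)=(1.738322, 5.365268)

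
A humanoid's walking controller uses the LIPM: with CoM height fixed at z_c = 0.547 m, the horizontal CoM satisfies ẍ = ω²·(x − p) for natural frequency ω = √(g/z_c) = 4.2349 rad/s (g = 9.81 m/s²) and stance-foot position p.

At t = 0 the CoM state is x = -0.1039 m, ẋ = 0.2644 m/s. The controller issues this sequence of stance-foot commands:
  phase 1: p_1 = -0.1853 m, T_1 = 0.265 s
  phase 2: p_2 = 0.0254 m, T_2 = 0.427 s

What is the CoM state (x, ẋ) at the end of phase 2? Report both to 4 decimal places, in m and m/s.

x = 0.7136, ẋ = 3.0563

phase 1: p=-0.1853, T=0.265, ωT=1.122248, cosh=1.698650, sinh=1.373103; start (x,ẋ)=(-0.103900, 0.264400) → end (x,ẋ)=(0.038698, 0.922460)
phase 2: p=0.0254, T=0.427, ωT=1.808302, cosh=3.132007, sinh=2.968075; start (x,ẋ)=(0.038698, 0.922460) → end (x,ẋ)=(0.713565, 3.056300)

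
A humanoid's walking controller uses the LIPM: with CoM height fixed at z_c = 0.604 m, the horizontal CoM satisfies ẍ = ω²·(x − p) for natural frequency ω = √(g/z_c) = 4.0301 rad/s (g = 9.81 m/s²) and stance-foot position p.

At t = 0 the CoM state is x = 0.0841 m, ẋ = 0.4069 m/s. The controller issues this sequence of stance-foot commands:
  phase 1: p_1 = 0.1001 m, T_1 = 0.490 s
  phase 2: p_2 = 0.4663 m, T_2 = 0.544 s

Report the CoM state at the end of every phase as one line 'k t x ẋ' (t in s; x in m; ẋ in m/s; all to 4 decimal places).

phase 1: p=0.1001, T=0.490, ωT=1.974749, cosh=3.671804, sinh=3.533007; start (x,ẋ)=(0.084100, 0.406900) → end (x,ẋ)=(0.398062, 1.266243)
phase 2: p=0.4663, T=0.544, ωT=2.192374, cosh=4.534053, sinh=4.422401; start (x,ẋ)=(0.398062, 1.266243) → end (x,ẋ)=(1.546408, 4.525027)

1 0.4900 0.3981 1.2662
2 1.0340 1.5464 4.5250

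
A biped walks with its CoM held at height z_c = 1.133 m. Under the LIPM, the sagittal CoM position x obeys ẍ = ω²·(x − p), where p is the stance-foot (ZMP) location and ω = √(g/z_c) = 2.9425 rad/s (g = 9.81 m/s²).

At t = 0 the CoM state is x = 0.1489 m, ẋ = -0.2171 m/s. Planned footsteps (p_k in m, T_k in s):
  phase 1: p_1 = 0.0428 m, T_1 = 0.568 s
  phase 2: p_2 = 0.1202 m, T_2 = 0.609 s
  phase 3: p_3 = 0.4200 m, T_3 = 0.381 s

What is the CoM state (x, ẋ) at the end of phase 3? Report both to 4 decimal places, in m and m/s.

phase 1: p=0.0428, T=0.568, ωT=1.671340, cosh=2.753643, sinh=2.565648; start (x,ẋ)=(0.148900, -0.217100) → end (x,ẋ)=(0.145666, 0.203177)
phase 2: p=0.1202, T=0.609, ωT=1.791982, cosh=3.083984, sinh=2.917354; start (x,ẋ)=(0.145666, 0.203177) → end (x,ẋ)=(0.400178, 0.845204)
phase 3: p=0.4200, T=0.381, ωT=1.121093, cosh=1.697064, sinh=1.371140; start (x,ẋ)=(0.400178, 0.845204) → end (x,ẋ)=(0.780207, 1.354391)

x = 0.7802, ẋ = 1.3544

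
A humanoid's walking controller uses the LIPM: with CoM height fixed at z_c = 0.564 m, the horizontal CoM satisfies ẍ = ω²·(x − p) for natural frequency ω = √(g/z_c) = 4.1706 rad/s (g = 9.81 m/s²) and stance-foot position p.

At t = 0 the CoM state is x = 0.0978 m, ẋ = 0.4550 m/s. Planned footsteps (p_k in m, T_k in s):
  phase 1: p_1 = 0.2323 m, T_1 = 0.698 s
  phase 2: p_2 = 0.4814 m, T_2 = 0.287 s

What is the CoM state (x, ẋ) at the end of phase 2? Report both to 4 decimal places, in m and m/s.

x = -0.7431, ẋ = -4.7763

phase 1: p=0.2323, T=0.698, ωT=2.911079, cosh=9.215515, sinh=9.161098; start (x,ẋ)=(0.097800, 0.455000) → end (x,ẋ)=(-0.007738, -0.945819)
phase 2: p=0.4814, T=0.287, ωT=1.196962, cosh=1.806078, sinh=1.503968; start (x,ẋ)=(-0.007738, -0.945819) → end (x,ẋ)=(-0.743096, -4.776319)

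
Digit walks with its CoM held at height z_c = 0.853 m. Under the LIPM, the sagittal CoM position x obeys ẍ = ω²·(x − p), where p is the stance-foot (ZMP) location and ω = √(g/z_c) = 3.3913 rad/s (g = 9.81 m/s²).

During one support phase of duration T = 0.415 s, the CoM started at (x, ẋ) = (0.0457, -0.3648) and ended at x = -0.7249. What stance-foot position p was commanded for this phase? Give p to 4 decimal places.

ωT = 3.3913·0.415 = 1.407390; cosh(ωT) = 2.165029, sinh(ωT) = 1.920248
x(T) = p + (x₀−p)·cosh(ωT) + (ẋ₀/ω)·sinh(ωT) ⇒ p·(1 − cosh) = x(T) − x₀·cosh − (ẋ₀/ω)·sinh
numerator   = -0.7249 − (0.0457)·2.165029 − (-0.3648/3.3913)·1.920248 = -0.617282
denominator = 1 − 2.165029 = -1.165029
p = -0.617282 / -1.165029 = 0.5298

p = 0.5298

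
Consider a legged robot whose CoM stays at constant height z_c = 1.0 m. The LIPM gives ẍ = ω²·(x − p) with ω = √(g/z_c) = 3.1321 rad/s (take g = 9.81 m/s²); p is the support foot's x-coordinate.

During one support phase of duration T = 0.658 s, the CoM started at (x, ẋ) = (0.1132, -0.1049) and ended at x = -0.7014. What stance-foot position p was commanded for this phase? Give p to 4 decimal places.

ωT = 3.1321·0.658 = 2.060922; cosh(ωT) = 3.990271, sinh(ωT) = 3.862935
x(T) = p + (x₀−p)·cosh(ωT) + (ẋ₀/ω)·sinh(ωT) ⇒ p·(1 − cosh) = x(T) − x₀·cosh − (ẋ₀/ω)·sinh
numerator   = -0.7014 − (0.1132)·3.990271 − (-0.1049/3.1321)·3.862935 = -1.023722
denominator = 1 − 3.990271 = -2.990271
p = -1.023722 / -2.990271 = 0.3424

p = 0.3424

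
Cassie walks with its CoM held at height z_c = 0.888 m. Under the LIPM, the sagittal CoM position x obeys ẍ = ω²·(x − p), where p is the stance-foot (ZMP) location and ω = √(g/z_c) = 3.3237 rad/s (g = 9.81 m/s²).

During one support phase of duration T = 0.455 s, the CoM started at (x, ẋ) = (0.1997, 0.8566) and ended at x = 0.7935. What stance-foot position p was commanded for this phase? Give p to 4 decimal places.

p = 0.1725

ωT = 3.3237·0.455 = 1.512284; cosh(ωT) = 2.378743, sinh(ωT) = 2.158337
x(T) = p + (x₀−p)·cosh(ωT) + (ẋ₀/ω)·sinh(ωT) ⇒ p·(1 − cosh) = x(T) − x₀·cosh − (ẋ₀/ω)·sinh
numerator   = 0.7935 − (0.1997)·2.378743 − (0.8566/3.3237)·2.158337 = -0.237792
denominator = 1 − 2.378743 = -1.378743
p = -0.237792 / -1.378743 = 0.1725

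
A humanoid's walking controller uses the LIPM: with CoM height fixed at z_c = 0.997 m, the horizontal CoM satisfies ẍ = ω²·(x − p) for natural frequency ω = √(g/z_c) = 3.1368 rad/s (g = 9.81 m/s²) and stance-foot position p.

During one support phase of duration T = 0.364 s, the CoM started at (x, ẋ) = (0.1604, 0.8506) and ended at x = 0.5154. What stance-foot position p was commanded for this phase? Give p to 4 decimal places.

ωT = 3.1368·0.364 = 1.141795; cosh(ωT) = 1.725816, sinh(ωT) = 1.406571
x(T) = p + (x₀−p)·cosh(ωT) + (ẋ₀/ω)·sinh(ωT) ⇒ p·(1 − cosh) = x(T) − x₀·cosh − (ẋ₀/ω)·sinh
numerator   = 0.5154 − (0.1604)·1.725816 − (0.8506/3.1368)·1.406571 = -0.142838
denominator = 1 − 1.725816 = -0.725816
p = -0.142838 / -0.725816 = 0.1968

p = 0.1968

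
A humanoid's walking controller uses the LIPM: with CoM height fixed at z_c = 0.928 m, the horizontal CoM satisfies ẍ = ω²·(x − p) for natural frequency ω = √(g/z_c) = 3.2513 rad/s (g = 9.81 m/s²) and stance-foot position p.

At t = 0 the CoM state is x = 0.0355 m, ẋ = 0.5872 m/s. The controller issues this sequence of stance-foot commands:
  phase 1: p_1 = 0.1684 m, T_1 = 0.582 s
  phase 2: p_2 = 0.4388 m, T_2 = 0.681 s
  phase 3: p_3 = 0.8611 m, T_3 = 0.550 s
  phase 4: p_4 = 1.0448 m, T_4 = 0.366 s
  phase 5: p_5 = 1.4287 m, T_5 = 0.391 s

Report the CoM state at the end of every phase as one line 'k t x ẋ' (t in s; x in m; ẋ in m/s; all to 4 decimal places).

phase 1: p=0.1684, T=0.582, ωT=1.892257, cosh=3.392527, sinh=3.241796; start (x,ẋ)=(0.035500, 0.587200) → end (x,ẋ)=(0.303017, 0.591319)
phase 2: p=0.4388, T=0.681, ωT=2.214135, cosh=4.631369, sinh=4.522121; start (x,ẋ)=(0.303017, 0.591319) → end (x,ẋ)=(0.632383, 0.742226)
phase 3: p=0.8611, T=0.550, ωT=1.788215, cosh=3.073015, sinh=2.905756; start (x,ẋ)=(0.632383, 0.742226) → end (x,ẋ)=(0.821591, 0.120066)
phase 4: p=1.0448, T=0.366, ωT=1.189976, cosh=1.795615, sinh=1.491387; start (x,ẋ)=(0.821591, 0.120066) → end (x,ẋ)=(0.699077, -0.866736)
phase 5: p=1.4287, T=0.391, ωT=1.271258, cosh=1.922907, sinh=1.642429; start (x,ẋ)=(0.699077, -0.866736) → end (x,ẋ)=(-0.412137, -5.562858)

1 0.5820 0.3030 0.5913
2 1.2630 0.6324 0.7422
3 1.8130 0.8216 0.1201
4 2.1790 0.6991 -0.8667
5 2.5700 -0.4121 -5.5629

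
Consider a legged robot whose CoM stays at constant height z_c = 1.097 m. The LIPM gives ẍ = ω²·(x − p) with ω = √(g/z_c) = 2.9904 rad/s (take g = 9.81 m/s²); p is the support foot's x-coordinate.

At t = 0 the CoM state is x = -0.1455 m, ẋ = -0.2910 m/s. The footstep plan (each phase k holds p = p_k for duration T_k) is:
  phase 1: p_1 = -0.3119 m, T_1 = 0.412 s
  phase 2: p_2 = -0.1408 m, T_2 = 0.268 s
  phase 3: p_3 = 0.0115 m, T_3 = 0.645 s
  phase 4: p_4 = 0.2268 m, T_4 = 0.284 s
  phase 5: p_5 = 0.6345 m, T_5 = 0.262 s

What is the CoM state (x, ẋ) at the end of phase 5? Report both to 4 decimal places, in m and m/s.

x = -0.5810, ẋ = -2.9356

phase 1: p=-0.3119, T=0.412, ωT=1.232045, cosh=1.859964, sinh=1.568268; start (x,ẋ)=(-0.145500, -0.291000) → end (x,ẋ)=(-0.155012, 0.239125)
phase 2: p=-0.1408, T=0.268, ωT=0.801427, cosh=1.338704, sinh=0.890016; start (x,ẋ)=(-0.155012, 0.239125) → end (x,ẋ)=(-0.088657, 0.282291)
phase 3: p=0.0115, T=0.645, ωT=1.928808, cosh=3.513312, sinh=3.367991; start (x,ẋ)=(-0.088657, 0.282291) → end (x,ẋ)=(-0.022447, -0.016967)
phase 4: p=0.2268, T=0.284, ωT=0.849274, cosh=1.382837, sinh=0.955111; start (x,ẋ)=(-0.022447, -0.016967) → end (x,ẋ)=(-0.123287, -0.735352)
phase 5: p=0.6345, T=0.262, ωT=0.783485, cosh=1.322949, sinh=0.866138; start (x,ẋ)=(-0.123287, -0.735352) → end (x,ẋ)=(-0.581000, -2.935576)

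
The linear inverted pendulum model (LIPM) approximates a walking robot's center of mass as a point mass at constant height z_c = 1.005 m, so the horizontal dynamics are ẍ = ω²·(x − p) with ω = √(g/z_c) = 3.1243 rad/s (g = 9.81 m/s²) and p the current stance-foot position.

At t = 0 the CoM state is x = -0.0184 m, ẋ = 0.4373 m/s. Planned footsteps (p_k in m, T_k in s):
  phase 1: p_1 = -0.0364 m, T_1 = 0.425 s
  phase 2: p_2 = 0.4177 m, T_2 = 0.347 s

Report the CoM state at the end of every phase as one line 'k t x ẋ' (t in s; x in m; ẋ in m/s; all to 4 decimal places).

1 0.4250 0.2454 0.9815
2 0.7720 0.5452 0.9124

phase 1: p=-0.0364, T=0.425, ωT=1.327827, cosh=2.018945, sinh=1.753893; start (x,ẋ)=(-0.018400, 0.437300) → end (x,ẋ)=(0.245429, 0.981519)
phase 2: p=0.4177, T=0.347, ωT=1.084132, cosh=1.647534, sinh=1.309339; start (x,ẋ)=(0.245429, 0.981519) → end (x,ẋ)=(0.545215, 0.912364)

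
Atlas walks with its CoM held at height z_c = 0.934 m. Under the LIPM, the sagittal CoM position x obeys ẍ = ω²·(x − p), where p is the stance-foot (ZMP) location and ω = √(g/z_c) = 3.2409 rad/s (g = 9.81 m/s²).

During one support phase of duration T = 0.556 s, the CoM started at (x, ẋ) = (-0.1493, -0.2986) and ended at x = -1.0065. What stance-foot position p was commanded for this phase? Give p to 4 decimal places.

ωT = 3.2409·0.556 = 1.801940; cosh(ωT) = 3.113188, sinh(ωT) = 2.948210
x(T) = p + (x₀−p)·cosh(ωT) + (ẋ₀/ω)·sinh(ωT) ⇒ p·(1 − cosh) = x(T) − x₀·cosh − (ẋ₀/ω)·sinh
numerator   = -1.0065 − (-0.1493)·3.113188 − (-0.2986/3.2409)·2.948210 = -0.270068
denominator = 1 − 3.113188 = -2.113188
p = -0.270068 / -2.113188 = 0.1278

p = 0.1278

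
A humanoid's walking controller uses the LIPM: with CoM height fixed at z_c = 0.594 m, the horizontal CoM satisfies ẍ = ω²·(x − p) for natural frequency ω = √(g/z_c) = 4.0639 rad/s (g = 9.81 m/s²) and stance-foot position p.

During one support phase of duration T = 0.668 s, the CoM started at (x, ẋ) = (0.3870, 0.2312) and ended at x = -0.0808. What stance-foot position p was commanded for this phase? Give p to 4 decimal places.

ωT = 4.0639·0.668 = 2.714685; cosh(ωT) = 7.583041, sinh(ωT) = 7.516815
x(T) = p + (x₀−p)·cosh(ωT) + (ẋ₀/ω)·sinh(ωT) ⇒ p·(1 − cosh) = x(T) − x₀·cosh − (ẋ₀/ω)·sinh
numerator   = -0.0808 − (0.3870)·7.583041 − (0.2312/4.0639)·7.516815 = -3.443077
denominator = 1 − 7.583041 = -6.583041
p = -3.443077 / -6.583041 = 0.5230

p = 0.5230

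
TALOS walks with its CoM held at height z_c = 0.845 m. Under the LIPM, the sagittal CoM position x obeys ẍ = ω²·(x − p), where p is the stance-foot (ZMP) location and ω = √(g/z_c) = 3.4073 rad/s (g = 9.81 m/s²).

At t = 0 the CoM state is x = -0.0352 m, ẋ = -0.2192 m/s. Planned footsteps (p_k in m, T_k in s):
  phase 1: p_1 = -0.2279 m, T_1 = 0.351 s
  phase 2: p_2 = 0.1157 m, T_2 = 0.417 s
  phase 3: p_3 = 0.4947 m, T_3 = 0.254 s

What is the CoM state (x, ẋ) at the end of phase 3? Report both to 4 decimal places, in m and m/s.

phase 1: p=-0.2279, T=0.351, ωT=1.195962, cosh=1.804576, sinh=1.502163; start (x,ẋ)=(-0.035200, -0.219200) → end (x,ẋ)=(0.023204, 0.590737)
phase 2: p=0.1157, T=0.417, ωT=1.420844, cosh=2.191062, sinh=1.949552; start (x,ẋ)=(0.023204, 0.590737) → end (x,ẋ)=(0.251037, 0.679917)
phase 3: p=0.4947, T=0.254, ωT=0.865454, cosh=1.398473, sinh=0.977612; start (x,ẋ)=(0.251037, 0.679917) → end (x,ẋ)=(0.349023, 0.139199)

x = 0.3490, ẋ = 0.1392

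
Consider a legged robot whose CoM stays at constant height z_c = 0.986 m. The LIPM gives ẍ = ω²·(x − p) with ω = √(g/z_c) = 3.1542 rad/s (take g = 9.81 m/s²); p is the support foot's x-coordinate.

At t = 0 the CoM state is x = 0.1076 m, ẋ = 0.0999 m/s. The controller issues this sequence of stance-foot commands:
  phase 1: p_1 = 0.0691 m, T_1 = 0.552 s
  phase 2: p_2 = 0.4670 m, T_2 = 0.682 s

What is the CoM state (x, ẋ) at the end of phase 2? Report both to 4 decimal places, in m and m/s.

phase 1: p=0.0691, T=0.552, ωT=1.741118, cosh=2.939522, sinh=2.764197; start (x,ẋ)=(0.107600, 0.099900) → end (x,ẋ)=(0.269819, 0.629333)
phase 2: p=0.4670, T=0.682, ωT=2.151164, cosh=4.355605, sinh=4.239256; start (x,ẋ)=(0.269819, 0.629333) → end (x,ẋ)=(0.453985, 0.104534)

x = 0.4540, ẋ = 0.1045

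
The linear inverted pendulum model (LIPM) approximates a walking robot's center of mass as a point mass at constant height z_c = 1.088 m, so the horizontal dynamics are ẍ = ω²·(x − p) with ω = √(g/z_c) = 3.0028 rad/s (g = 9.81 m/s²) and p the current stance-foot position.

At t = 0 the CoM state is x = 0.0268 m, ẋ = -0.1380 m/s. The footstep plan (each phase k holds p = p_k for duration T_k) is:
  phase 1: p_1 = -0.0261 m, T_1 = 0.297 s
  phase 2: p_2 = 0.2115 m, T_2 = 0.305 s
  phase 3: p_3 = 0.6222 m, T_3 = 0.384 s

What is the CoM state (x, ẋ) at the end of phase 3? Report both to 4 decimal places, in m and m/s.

phase 1: p=-0.0261, T=0.297, ωT=0.891832, cosh=1.424749, sinh=1.014845; start (x,ẋ)=(0.026800, -0.138000) → end (x,ẋ)=(0.002630, -0.035409)
phase 2: p=0.2115, T=0.305, ωT=0.915854, cosh=1.449542, sinh=1.049367; start (x,ẋ)=(0.002630, -0.035409) → end (x,ẋ)=(-0.103640, -0.709485)
phase 3: p=0.6222, T=0.384, ωT=1.153075, cosh=1.741792, sinh=1.426128; start (x,ẋ)=(-0.103640, -0.709485) → end (x,ẋ)=(-0.979020, -4.344096)

x = -0.9790, ẋ = -4.3441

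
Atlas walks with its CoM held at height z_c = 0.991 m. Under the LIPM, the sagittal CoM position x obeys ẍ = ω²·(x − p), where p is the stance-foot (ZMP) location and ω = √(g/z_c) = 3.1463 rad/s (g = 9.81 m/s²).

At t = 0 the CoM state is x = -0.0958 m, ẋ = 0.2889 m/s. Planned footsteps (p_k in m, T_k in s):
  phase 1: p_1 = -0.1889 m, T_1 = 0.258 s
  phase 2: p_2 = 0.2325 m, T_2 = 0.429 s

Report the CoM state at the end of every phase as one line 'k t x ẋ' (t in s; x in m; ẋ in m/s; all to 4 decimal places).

phase 1: p=-0.1889, T=0.258, ωT=0.811745, cosh=1.347959, sinh=0.903876; start (x,ẋ)=(-0.095800, 0.288900) → end (x,ẋ)=(0.019591, 0.654189)
phase 2: p=0.2325, T=0.429, ωT=1.349763, cosh=2.057906, sinh=1.798604; start (x,ẋ)=(0.019591, 0.654189) → end (x,ẋ)=(0.168325, 0.141418)

1 0.2580 0.0196 0.6542
2 0.6870 0.1683 0.1414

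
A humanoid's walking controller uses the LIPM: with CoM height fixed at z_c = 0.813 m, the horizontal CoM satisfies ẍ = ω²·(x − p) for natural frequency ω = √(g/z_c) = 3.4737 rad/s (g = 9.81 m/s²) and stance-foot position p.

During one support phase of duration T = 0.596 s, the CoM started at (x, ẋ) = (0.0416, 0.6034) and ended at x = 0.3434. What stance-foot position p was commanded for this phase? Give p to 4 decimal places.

ωT = 3.4737·0.596 = 2.070325; cosh(ωT) = 4.026773, sinh(ωT) = 3.900628
x(T) = p + (x₀−p)·cosh(ωT) + (ẋ₀/ω)·sinh(ωT) ⇒ p·(1 − cosh) = x(T) − x₀·cosh − (ẋ₀/ω)·sinh
numerator   = 0.3434 − (0.0416)·4.026773 − (0.6034/3.4737)·3.900628 = -0.501673
denominator = 1 − 4.026773 = -3.026773
p = -0.501673 / -3.026773 = 0.1657

p = 0.1657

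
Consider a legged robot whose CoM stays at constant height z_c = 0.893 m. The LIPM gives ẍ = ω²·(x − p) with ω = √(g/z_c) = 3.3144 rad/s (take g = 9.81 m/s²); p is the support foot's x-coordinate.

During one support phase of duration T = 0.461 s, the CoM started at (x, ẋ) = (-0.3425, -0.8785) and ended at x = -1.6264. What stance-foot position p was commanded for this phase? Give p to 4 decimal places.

ωT = 3.3144·0.461 = 1.527938; cosh(ωT) = 2.412824, sinh(ωT) = 2.195842
x(T) = p + (x₀−p)·cosh(ωT) + (ẋ₀/ω)·sinh(ωT) ⇒ p·(1 − cosh) = x(T) − x₀·cosh − (ẋ₀/ω)·sinh
numerator   = -1.6264 − (-0.3425)·2.412824 − (-0.8785/3.3144)·2.195842 = -0.217988
denominator = 1 − 2.412824 = -1.412824
p = -0.217988 / -1.412824 = 0.1543

p = 0.1543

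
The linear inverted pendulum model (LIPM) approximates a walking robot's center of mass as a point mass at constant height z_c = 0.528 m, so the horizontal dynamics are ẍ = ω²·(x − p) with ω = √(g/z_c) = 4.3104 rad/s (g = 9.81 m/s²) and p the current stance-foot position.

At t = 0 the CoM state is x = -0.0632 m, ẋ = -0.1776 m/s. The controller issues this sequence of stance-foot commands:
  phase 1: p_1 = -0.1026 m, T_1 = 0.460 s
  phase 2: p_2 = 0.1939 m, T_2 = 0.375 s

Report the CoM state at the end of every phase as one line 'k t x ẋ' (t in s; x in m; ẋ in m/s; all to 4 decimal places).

1 0.4600 -0.1036 -0.0521
2 0.8350 -0.6138 -3.2373

phase 1: p=-0.1026, T=0.460, ωT=1.982784, cosh=3.700310, sinh=3.562625; start (x,ẋ)=(-0.063200, -0.177600) → end (x,ẋ)=(-0.103597, -0.052135)
phase 2: p=0.1939, T=0.375, ωT=1.616400, cosh=2.616772, sinh=2.418160; start (x,ẋ)=(-0.103597, -0.052135) → end (x,ẋ)=(-0.613831, -3.237312)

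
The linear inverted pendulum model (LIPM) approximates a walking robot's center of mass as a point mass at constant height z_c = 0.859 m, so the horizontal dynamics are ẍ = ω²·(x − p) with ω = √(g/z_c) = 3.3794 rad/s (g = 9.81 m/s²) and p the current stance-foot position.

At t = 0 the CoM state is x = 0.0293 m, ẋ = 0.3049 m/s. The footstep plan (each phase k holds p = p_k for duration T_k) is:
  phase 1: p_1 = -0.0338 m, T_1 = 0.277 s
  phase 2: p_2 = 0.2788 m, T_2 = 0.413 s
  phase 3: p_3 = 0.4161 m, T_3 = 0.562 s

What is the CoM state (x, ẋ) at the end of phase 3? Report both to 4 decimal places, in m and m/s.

phase 1: p=-0.0338, T=0.277, ωT=0.936094, cosh=1.471079, sinh=1.078922; start (x,ẋ)=(0.029300, 0.304900) → end (x,ẋ)=(0.156369, 0.678601)
phase 2: p=0.2788, T=0.413, ωT=1.395692, cosh=2.142715, sinh=1.895054; start (x,ẋ)=(0.156369, 0.678601) → end (x,ẋ)=(0.397002, 0.669983)
phase 3: p=0.4161, T=0.562, ωT=1.899223, cosh=3.415193, sinh=3.265508; start (x,ẋ)=(0.397002, 0.669983) → end (x,ẋ)=(0.998278, 2.077361)

x = 0.9983, ẋ = 2.0774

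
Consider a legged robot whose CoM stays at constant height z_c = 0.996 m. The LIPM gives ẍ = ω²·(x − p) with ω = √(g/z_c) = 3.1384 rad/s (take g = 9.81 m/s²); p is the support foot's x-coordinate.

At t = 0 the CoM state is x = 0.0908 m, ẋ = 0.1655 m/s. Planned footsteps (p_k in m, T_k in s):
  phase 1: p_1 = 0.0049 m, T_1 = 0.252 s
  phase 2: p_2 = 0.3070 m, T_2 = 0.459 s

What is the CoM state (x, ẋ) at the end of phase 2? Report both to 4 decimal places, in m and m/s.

x = 0.2807, ẋ = 0.1307

phase 1: p=0.0049, T=0.252, ωT=0.790877, cosh=1.329388, sinh=0.875941; start (x,ẋ)=(0.090800, 0.165500) → end (x,ẋ)=(0.165286, 0.456157)
phase 2: p=0.3070, T=0.459, ωT=1.440526, cosh=2.229859, sinh=1.993056; start (x,ẋ)=(0.165286, 0.456157) → end (x,ẋ)=(0.280683, 0.130746)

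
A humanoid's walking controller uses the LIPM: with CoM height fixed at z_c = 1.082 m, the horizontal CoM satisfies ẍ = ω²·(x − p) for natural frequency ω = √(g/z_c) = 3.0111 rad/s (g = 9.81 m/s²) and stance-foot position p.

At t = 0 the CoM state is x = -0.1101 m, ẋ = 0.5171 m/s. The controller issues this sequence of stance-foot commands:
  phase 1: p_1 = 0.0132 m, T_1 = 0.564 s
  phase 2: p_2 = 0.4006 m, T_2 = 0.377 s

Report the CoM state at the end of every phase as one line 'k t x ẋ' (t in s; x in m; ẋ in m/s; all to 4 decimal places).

phase 1: p=0.0132, T=0.564, ωT=1.698260, cosh=2.823717, sinh=2.640716; start (x,ẋ)=(-0.110100, 0.517100) → end (x,ẋ)=(0.118529, 0.479729)
phase 2: p=0.4006, T=0.377, ωT=1.135185, cosh=1.716555, sinh=1.395193; start (x,ẋ)=(0.118529, 0.479729) → end (x,ẋ)=(0.138692, -0.361516)

1 0.5640 0.1185 0.4797
2 0.9410 0.1387 -0.3615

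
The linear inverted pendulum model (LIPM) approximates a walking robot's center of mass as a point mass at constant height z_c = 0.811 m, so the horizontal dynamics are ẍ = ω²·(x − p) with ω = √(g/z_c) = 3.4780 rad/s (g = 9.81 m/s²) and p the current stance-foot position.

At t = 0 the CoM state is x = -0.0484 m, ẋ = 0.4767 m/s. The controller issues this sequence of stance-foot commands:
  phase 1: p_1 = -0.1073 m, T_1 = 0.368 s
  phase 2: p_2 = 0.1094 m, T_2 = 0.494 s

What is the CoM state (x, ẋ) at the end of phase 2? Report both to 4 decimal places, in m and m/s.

x = 1.4482, ẋ = 4.8051

phase 1: p=-0.1073, T=0.368, ωT=1.279904, cosh=1.937179, sinh=1.659115; start (x,ẋ)=(-0.048400, 0.476700) → end (x,ẋ)=(0.234201, 1.263330)
phase 2: p=0.1094, T=0.494, ωT=1.718132, cosh=2.876754, sinh=2.697353; start (x,ẋ)=(0.234201, 1.263330) → end (x,ẋ)=(1.448193, 4.805094)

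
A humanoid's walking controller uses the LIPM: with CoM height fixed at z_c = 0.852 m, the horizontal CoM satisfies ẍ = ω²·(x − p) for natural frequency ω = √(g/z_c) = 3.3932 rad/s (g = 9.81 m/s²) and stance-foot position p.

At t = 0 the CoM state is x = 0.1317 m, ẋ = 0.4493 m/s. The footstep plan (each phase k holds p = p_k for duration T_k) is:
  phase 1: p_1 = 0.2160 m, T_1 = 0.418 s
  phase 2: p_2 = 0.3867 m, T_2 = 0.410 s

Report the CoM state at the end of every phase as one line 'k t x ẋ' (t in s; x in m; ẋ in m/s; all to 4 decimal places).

1 0.4180 0.2891 0.4262
2 0.8280 0.4153 0.2853

phase 1: p=0.2160, T=0.418, ωT=1.418358, cosh=2.186221, sinh=1.944110; start (x,ẋ)=(0.131700, 0.449300) → end (x,ẋ)=(0.289125, 0.426163)
phase 2: p=0.3867, T=0.410, ωT=1.391212, cosh=2.134246, sinh=1.885473; start (x,ẋ)=(0.289125, 0.426163) → end (x,ẋ)=(0.415253, 0.285271)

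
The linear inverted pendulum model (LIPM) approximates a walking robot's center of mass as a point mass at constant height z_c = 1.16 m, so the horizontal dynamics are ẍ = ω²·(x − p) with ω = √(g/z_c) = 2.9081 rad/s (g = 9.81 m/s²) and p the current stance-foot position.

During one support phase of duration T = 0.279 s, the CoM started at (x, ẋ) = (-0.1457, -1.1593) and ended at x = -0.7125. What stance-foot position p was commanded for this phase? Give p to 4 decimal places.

ωT = 2.9081·0.279 = 0.811360; cosh(ωT) = 1.347610, sinh(ωT) = 0.903357
x(T) = p + (x₀−p)·cosh(ωT) + (ẋ₀/ω)·sinh(ωT) ⇒ p·(1 − cosh) = x(T) − x₀·cosh − (ẋ₀/ω)·sinh
numerator   = -0.7125 − (-0.1457)·1.347610 − (-1.1593/2.9081)·0.903357 = -0.156034
denominator = 1 − 1.347610 = -0.347610
p = -0.156034 / -0.347610 = 0.4489

p = 0.4489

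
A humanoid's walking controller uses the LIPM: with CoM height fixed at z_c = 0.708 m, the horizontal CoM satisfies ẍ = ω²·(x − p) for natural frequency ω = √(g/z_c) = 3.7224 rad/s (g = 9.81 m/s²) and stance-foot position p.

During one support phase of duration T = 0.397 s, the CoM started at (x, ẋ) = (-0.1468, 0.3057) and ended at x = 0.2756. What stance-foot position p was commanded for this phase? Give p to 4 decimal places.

ωT = 3.7224·0.397 = 1.477793; cosh(ωT) = 2.305700, sinh(ωT) = 2.077560
x(T) = p + (x₀−p)·cosh(ωT) + (ẋ₀/ω)·sinh(ωT) ⇒ p·(1 − cosh) = x(T) − x₀·cosh − (ẋ₀/ω)·sinh
numerator   = 0.2756 − (-0.1468)·2.305700 − (0.3057/3.7224)·2.077560 = 0.443458
denominator = 1 − 2.305700 = -1.305700
p = 0.443458 / -1.305700 = -0.3396

p = -0.3396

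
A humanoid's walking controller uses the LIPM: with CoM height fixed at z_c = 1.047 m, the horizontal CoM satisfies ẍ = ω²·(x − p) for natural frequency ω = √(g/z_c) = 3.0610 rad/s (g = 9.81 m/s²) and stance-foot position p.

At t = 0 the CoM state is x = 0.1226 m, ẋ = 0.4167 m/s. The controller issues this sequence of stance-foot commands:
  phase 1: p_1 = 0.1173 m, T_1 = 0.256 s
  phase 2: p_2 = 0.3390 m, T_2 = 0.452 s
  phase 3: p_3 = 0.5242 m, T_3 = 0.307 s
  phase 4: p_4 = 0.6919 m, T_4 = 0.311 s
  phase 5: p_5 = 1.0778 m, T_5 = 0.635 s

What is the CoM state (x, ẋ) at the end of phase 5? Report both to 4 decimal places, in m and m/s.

phase 1: p=0.1173, T=0.256, ωT=0.783616, cosh=1.323063, sinh=0.866312; start (x,ẋ)=(0.122600, 0.416700) → end (x,ẋ)=(0.242245, 0.565375)
phase 2: p=0.3390, T=0.452, ωT=1.383572, cosh=2.119903, sinh=1.869222; start (x,ẋ)=(0.242245, 0.565375) → end (x,ẋ)=(0.479139, 0.644938)
phase 3: p=0.5242, T=0.307, ωT=0.939727, cosh=1.475009, sinh=1.084274; start (x,ẋ)=(0.479139, 0.644938) → end (x,ẋ)=(0.686186, 0.801733)
phase 4: p=0.6919, T=0.311, ωT=0.951971, cosh=1.488395, sinh=1.102416; start (x,ẋ)=(0.686186, 0.801733) → end (x,ẋ)=(0.972138, 1.174013)
phase 5: p=1.0778, T=0.635, ωT=1.943735, cosh=3.563979, sinh=3.420811; start (x,ẋ)=(0.972138, 1.174013) → end (x,ẋ)=(2.013238, 3.077761)

x = 2.0132, ẋ = 3.0778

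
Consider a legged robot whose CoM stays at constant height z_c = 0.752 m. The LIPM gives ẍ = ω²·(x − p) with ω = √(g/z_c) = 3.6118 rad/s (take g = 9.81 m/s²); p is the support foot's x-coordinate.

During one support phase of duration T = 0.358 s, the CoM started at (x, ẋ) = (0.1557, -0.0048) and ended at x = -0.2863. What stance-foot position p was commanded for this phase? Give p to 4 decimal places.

p = 0.6142

ωT = 3.6118·0.358 = 1.293024; cosh(ωT) = 1.959115, sinh(ωT) = 1.684675
x(T) = p + (x₀−p)·cosh(ωT) + (ẋ₀/ω)·sinh(ωT) ⇒ p·(1 − cosh) = x(T) − x₀·cosh − (ẋ₀/ω)·sinh
numerator   = -0.2863 − (0.1557)·1.959115 − (-0.0048/3.6118)·1.684675 = -0.589095
denominator = 1 − 1.959115 = -0.959115
p = -0.589095 / -0.959115 = 0.6142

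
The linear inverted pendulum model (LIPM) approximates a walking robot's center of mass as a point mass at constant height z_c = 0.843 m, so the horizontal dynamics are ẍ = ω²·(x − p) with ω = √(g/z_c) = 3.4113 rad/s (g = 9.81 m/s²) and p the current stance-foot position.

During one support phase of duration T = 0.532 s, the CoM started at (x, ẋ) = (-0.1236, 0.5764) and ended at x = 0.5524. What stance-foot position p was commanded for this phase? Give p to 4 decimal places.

p = -0.2031

ωT = 3.4113·0.532 = 1.814812; cosh(ωT) = 3.151394, sinh(ωT) = 2.988525
x(T) = p + (x₀−p)·cosh(ωT) + (ẋ₀/ω)·sinh(ωT) ⇒ p·(1 − cosh) = x(T) − x₀·cosh − (ẋ₀/ω)·sinh
numerator   = 0.5524 − (-0.1236)·3.151394 − (0.5764/3.4113)·2.988525 = 0.436948
denominator = 1 − 3.151394 = -2.151394
p = 0.436948 / -2.151394 = -0.2031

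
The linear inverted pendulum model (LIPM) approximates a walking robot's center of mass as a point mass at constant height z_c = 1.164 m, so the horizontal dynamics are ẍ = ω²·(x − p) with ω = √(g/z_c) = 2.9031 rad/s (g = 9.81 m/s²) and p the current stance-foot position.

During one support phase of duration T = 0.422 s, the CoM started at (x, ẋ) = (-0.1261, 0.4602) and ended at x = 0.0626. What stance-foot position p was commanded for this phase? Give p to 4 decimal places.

ωT = 2.9031·0.422 = 1.225108; cosh(ωT) = 1.849130, sinh(ωT) = 1.555404
x(T) = p + (x₀−p)·cosh(ωT) + (ẋ₀/ω)·sinh(ωT) ⇒ p·(1 − cosh) = x(T) − x₀·cosh − (ẋ₀/ω)·sinh
numerator   = 0.0626 − (-0.1261)·1.849130 − (0.4602/2.9031)·1.555404 = 0.049212
denominator = 1 − 1.849130 = -0.849130
p = 0.049212 / -0.849130 = -0.0580

p = -0.0580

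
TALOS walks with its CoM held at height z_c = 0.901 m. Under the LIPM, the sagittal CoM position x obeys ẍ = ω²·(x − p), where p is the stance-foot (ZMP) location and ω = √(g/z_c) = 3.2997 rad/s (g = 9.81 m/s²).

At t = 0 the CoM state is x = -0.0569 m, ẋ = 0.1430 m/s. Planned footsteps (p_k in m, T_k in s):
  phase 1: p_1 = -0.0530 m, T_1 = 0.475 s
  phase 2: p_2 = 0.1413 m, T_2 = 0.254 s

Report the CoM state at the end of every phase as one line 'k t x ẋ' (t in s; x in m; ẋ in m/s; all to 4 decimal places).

1 0.4750 0.0366 0.3282
2 0.7290 0.0911 0.1257

phase 1: p=-0.0530, T=0.475, ωT=1.567357, cosh=2.501280, sinh=2.292684; start (x,ẋ)=(-0.056900, 0.143000) → end (x,ẋ)=(0.036604, 0.328179)
phase 2: p=0.1413, T=0.254, ωT=0.838124, cosh=1.372273, sinh=0.939752; start (x,ẋ)=(0.036604, 0.328179) → end (x,ẋ)=(0.091093, 0.125698)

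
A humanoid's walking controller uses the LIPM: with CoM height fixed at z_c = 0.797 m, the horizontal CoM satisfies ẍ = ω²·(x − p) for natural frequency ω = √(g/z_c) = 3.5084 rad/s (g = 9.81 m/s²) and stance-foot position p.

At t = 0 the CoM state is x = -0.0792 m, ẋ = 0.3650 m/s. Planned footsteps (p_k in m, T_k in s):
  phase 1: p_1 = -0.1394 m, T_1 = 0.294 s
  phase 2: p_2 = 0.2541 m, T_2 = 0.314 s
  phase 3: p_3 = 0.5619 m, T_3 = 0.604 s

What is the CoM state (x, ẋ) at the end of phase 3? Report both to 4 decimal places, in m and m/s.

x = 0.0960, ẋ = -1.4476

phase 1: p=-0.1394, T=0.294, ωT=1.031470, cosh=1.580834, sinh=1.224351; start (x,ẋ)=(-0.079200, 0.365000) → end (x,ẋ)=(0.083143, 0.835594)
phase 2: p=0.2541, T=0.314, ωT=1.101638, cosh=1.670708, sinh=1.338382; start (x,ẋ)=(0.083143, 0.835594) → end (x,ẋ)=(0.287242, 0.593292)
phase 3: p=0.5619, T=0.604, ωT=2.119074, cosh=4.221783, sinh=4.101640; start (x,ẋ)=(0.287242, 0.593292) → end (x,ẋ)=(0.095967, -1.447628)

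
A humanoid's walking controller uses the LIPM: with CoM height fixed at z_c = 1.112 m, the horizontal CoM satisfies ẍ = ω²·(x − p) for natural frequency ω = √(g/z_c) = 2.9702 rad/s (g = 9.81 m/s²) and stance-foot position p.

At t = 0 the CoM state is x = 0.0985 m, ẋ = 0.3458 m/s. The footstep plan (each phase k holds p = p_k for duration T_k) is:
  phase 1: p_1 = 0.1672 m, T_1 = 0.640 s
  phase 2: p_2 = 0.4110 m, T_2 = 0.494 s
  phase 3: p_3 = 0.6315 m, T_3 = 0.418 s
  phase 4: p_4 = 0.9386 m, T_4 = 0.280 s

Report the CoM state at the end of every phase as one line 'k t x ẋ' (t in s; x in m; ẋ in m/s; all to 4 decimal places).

1 0.6400 0.3131 0.5154
2 1.1340 0.5436 0.5797
3 1.5520 0.7762 0.6728
4 1.8320 0.9276 0.4703

phase 1: p=0.1672, T=0.640, ωT=1.900928, cosh=3.420766, sinh=3.271336; start (x,ẋ)=(0.098500, 0.345800) → end (x,ẋ)=(0.313053, 0.515376)
phase 2: p=0.4110, T=0.494, ωT=1.467279, cosh=2.283984, sinh=2.053432; start (x,ẋ)=(0.313053, 0.515376) → end (x,ẋ)=(0.543592, 0.579719)
phase 3: p=0.6315, T=0.418, ωT=1.241544, cosh=1.874945, sinh=1.586007; start (x,ẋ)=(0.543592, 0.579719) → end (x,ẋ)=(0.776231, 0.672827)
phase 4: p=0.9386, T=0.280, ωT=0.831656, cosh=1.366224, sinh=0.930896; start (x,ẋ)=(0.776231, 0.672827) → end (x,ẋ)=(0.927640, 0.470291)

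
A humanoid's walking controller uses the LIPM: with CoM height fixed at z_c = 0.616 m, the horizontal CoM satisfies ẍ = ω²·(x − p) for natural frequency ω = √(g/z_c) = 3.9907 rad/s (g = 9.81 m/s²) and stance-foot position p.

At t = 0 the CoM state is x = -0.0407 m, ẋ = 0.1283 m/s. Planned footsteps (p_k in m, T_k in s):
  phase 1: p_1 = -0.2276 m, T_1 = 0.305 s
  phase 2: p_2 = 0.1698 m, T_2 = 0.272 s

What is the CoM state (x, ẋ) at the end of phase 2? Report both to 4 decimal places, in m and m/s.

x = 0.6174, ẋ = 2.2602

phase 1: p=-0.2276, T=0.305, ωT=1.217163, cosh=1.836831, sinh=1.540762; start (x,ẋ)=(-0.040700, 0.128300) → end (x,ẋ)=(0.165239, 1.384861)
phase 2: p=0.1698, T=0.272, ωT=1.085470, cosh=1.649288, sinh=1.311545; start (x,ẋ)=(0.165239, 1.384861) → end (x,ẋ)=(0.617412, 2.260162)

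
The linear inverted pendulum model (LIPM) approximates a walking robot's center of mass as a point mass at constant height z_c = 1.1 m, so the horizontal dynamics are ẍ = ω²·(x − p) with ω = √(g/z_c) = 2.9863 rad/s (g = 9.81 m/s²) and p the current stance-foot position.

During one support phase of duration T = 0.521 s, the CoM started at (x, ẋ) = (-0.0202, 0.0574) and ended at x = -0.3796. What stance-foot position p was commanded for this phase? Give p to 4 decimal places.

p = 0.2529

ωT = 2.9863·0.521 = 1.555862; cosh(ωT) = 2.475089, sinh(ωT) = 2.264082
x(T) = p + (x₀−p)·cosh(ωT) + (ẋ₀/ω)·sinh(ωT) ⇒ p·(1 − cosh) = x(T) − x₀·cosh − (ẋ₀/ω)·sinh
numerator   = -0.3796 − (-0.0202)·2.475089 − (0.0574/2.9863)·2.264082 = -0.373121
denominator = 1 − 2.475089 = -1.475089
p = -0.373121 / -1.475089 = 0.2529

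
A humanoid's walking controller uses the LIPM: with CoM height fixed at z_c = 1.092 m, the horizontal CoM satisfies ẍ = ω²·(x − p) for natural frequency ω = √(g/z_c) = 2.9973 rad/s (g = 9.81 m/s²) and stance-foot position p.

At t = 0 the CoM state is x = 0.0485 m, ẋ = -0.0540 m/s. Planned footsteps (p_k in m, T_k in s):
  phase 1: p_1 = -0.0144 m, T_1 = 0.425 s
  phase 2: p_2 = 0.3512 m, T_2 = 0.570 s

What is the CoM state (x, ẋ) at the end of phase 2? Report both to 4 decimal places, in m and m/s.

phase 1: p=-0.0144, T=0.425, ωT=1.273853, cosh=1.927175, sinh=1.647423; start (x,ẋ)=(0.048500, -0.054000) → end (x,ẋ)=(0.077139, 0.206521)
phase 2: p=0.3512, T=0.570, ωT=1.708461, cosh=2.850802, sinh=2.669657; start (x,ẋ)=(0.077139, 0.206521) → end (x,ẋ)=(-0.246148, -1.604220)

x = -0.2461, ẋ = -1.6042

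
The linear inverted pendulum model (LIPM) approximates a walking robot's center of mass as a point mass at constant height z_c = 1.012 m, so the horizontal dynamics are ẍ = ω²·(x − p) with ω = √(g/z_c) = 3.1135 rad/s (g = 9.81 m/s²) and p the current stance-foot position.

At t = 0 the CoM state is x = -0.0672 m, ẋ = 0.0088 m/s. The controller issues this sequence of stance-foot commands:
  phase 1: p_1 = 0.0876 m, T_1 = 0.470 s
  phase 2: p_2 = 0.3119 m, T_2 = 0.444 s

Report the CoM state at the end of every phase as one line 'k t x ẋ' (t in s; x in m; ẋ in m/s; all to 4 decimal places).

phase 1: p=0.0876, T=0.470, ωT=1.463345, cosh=2.275924, sinh=2.044463; start (x,ẋ)=(-0.067200, 0.008800) → end (x,ẋ)=(-0.258935, -0.965341)
phase 2: p=0.3119, T=0.444, ωT=1.382394, cosh=2.117703, sinh=1.866726; start (x,ẋ)=(-0.258935, -0.965341) → end (x,ẋ)=(-1.475737, -5.362026)

1 0.4700 -0.2589 -0.9653
2 0.9140 -1.4757 -5.3620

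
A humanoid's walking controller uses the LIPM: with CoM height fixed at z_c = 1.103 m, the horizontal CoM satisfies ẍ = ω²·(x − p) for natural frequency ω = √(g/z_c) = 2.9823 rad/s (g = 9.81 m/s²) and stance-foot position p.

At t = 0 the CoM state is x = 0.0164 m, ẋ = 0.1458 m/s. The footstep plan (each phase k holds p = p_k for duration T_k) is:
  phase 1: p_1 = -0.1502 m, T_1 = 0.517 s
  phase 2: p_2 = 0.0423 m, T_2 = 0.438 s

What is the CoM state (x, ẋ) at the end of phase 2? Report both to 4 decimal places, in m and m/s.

x = 1.5234, ẋ = 4.5522

phase 1: p=-0.1502, T=0.517, ωT=1.541849, cosh=2.443604, sinh=2.229619; start (x,ẋ)=(0.016400, 0.145800) → end (x,ẋ)=(0.365907, 1.464066)
phase 2: p=0.0423, T=0.438, ωT=1.306247, cosh=1.981563, sinh=1.710729; start (x,ẋ)=(0.365907, 1.464066) → end (x,ẋ)=(1.523376, 4.552153)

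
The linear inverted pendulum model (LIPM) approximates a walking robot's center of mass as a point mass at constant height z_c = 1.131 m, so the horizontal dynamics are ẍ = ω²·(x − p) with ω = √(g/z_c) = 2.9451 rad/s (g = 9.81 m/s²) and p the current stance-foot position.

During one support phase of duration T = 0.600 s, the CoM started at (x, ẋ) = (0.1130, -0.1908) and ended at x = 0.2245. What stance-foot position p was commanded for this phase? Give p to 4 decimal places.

p = -0.0339

ωT = 2.9451·0.600 = 1.767060; cosh(ωT) = 3.012226, sinh(ωT) = 2.841392
x(T) = p + (x₀−p)·cosh(ωT) + (ẋ₀/ω)·sinh(ωT) ⇒ p·(1 − cosh) = x(T) − x₀·cosh − (ẋ₀/ω)·sinh
numerator   = 0.2245 − (0.1130)·3.012226 − (-0.1908/2.9451)·2.841392 = 0.068200
denominator = 1 − 3.012226 = -2.012226
p = 0.068200 / -2.012226 = -0.0339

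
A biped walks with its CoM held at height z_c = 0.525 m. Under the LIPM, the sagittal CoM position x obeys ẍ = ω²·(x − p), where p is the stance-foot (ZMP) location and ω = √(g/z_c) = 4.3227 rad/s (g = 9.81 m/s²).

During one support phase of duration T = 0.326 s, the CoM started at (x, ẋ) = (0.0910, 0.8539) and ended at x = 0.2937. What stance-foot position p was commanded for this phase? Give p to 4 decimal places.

ωT = 4.3227·0.326 = 1.409200; cosh(ωT) = 2.168510, sinh(ωT) = 1.924171
x(T) = p + (x₀−p)·cosh(ωT) + (ẋ₀/ω)·sinh(ωT) ⇒ p·(1 − cosh) = x(T) − x₀·cosh − (ẋ₀/ω)·sinh
numerator   = 0.2937 − (0.0910)·2.168510 − (0.8539/4.3227)·1.924171 = -0.283732
denominator = 1 − 2.168510 = -1.168510
p = -0.283732 / -1.168510 = 0.2428

p = 0.2428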